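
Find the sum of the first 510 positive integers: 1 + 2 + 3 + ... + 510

Formula: ∑k = n(n+1)/2
= 510×511/2
= 260610/2
= 130305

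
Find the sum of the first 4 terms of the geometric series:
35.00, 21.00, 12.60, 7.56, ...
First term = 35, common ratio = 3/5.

Sₙ = a(1 - rⁿ) / (1 - r)
S_4 = 35(1 - (3/5)^4) / (1 - (3/5))
S_4 = 35(1 - (81/625)) / (2/5)
S_4 = 1904/25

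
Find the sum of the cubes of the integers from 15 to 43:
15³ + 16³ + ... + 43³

Use ∑_{k=1}^{n} k³ = [n(n+1)/2]², then subtract the first 14 terms.
∑_{k=1}^{43} k³ = [43×44/2]² = 946² = 894916
∑_{k=1}^{14} k³ = [14×15/2]² = 105² = 11025
∑_{k=15}^{43} k³ = 894916 - 11025 = 883891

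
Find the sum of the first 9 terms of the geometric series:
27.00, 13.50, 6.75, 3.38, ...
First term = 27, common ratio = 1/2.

Sₙ = a(1 - rⁿ) / (1 - r)
S_9 = 27(1 - (1/2)^9) / (1 - (1/2))
S_9 = 27(1 - (1/512)) / (1/2)
S_9 = 13797/256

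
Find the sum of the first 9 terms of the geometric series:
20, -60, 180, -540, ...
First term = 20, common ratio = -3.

Sₙ = a(1 - rⁿ) / (1 - r)
S_9 = 20(1 - (-3)^9) / (1 - (-3))
S_9 = 20(1 - (-19683)) / (4)
S_9 = 98420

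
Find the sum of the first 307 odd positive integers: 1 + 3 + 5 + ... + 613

Sum of first n odd numbers = n²
= 307²
= 94249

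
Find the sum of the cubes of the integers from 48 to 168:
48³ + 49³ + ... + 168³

Use ∑_{k=1}^{n} k³ = [n(n+1)/2]², then subtract the first 47 terms.
∑_{k=1}^{168} k³ = [168×169/2]² = 14196² = 201526416
∑_{k=1}^{47} k³ = [47×48/2]² = 1128² = 1272384
∑_{k=48}^{168} k³ = 201526416 - 1272384 = 200254032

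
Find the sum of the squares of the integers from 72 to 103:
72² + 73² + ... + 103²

Use ∑_{k=1}^{n} k² = n(n+1)(2n+1)/6, then subtract the first 71 terms.
∑_{k=1}^{103} k² = 103×104×207/6 = 369564
∑_{k=1}^{71} k² = 71×72×143/6 = 121836
∑_{k=72}^{103} k² = 369564 - 121836 = 247728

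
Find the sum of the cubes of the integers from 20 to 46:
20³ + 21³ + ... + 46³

Use ∑_{k=1}^{n} k³ = [n(n+1)/2]², then subtract the first 19 terms.
∑_{k=1}^{46} k³ = [46×47/2]² = 1081² = 1168561
∑_{k=1}^{19} k³ = [19×20/2]² = 190² = 36100
∑_{k=20}^{46} k³ = 1168561 - 36100 = 1132461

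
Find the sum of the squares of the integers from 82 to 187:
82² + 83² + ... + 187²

Use ∑_{k=1}^{n} k² = n(n+1)(2n+1)/6, then subtract the first 81 terms.
∑_{k=1}^{187} k² = 187×188×375/6 = 2197250
∑_{k=1}^{81} k² = 81×82×163/6 = 180441
∑_{k=82}^{187} k² = 2197250 - 180441 = 2016809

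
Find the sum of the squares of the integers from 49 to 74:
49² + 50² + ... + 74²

Use ∑_{k=1}^{n} k² = n(n+1)(2n+1)/6, then subtract the first 48 terms.
∑_{k=1}^{74} k² = 74×75×149/6 = 137825
∑_{k=1}^{48} k² = 48×49×97/6 = 38024
∑_{k=49}^{74} k² = 137825 - 38024 = 99801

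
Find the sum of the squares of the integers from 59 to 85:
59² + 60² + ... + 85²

Use ∑_{k=1}^{n} k² = n(n+1)(2n+1)/6, then subtract the first 58 terms.
∑_{k=1}^{85} k² = 85×86×171/6 = 208335
∑_{k=1}^{58} k² = 58×59×117/6 = 66729
∑_{k=59}^{85} k² = 208335 - 66729 = 141606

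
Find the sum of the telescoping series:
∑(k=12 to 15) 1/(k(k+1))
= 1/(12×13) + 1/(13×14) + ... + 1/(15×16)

Partial fractions: 1/(k(k+1)) = 1/k - 1/(k+1)
The series telescopes:
= (1/12 - 1/13) + (1/13 - 1/14) + ... + (1/15 - 1/16)
= 1/12 - 1/16
= 1/48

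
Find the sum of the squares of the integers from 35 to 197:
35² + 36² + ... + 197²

Use ∑_{k=1}^{n} k² = n(n+1)(2n+1)/6, then subtract the first 34 terms.
∑_{k=1}^{197} k² = 197×198×395/6 = 2567895
∑_{k=1}^{34} k² = 34×35×69/6 = 13685
∑_{k=35}^{197} k² = 2567895 - 13685 = 2554210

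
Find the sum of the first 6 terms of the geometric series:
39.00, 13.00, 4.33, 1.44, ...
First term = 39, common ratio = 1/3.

Sₙ = a(1 - rⁿ) / (1 - r)
S_6 = 39(1 - (1/3)^6) / (1 - (1/3))
S_6 = 39(1 - (1/729)) / (2/3)
S_6 = 4732/81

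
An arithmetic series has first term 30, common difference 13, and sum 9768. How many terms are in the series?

Using S = n/2 × [2a + (n-1)d]
9768 = n/2 × [2(30) + (n-1)(13)]
9768 = n/2 × [60 + 13n - 13]
19536 = n × [47 + 13n]
13n² + (47)n - 19536 = 0
Discriminant: Δ = (47)² - 4(13)(-19536) = 2209 + 1015872 = 1018081
√Δ = 1009
n = [-(47) + √Δ] / (2·13) = (-47 + 1009) / 26 = 962 / 26 = 37
(The negative root is discarded since n must be a positive integer.)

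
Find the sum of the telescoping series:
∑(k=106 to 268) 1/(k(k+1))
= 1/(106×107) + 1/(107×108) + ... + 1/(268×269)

Partial fractions: 1/(k(k+1)) = 1/k - 1/(k+1)
The series telescopes:
= (1/106 - 1/107) + (1/107 - 1/108) + ... + (1/268 - 1/269)
= 1/106 - 1/269
= 163/28514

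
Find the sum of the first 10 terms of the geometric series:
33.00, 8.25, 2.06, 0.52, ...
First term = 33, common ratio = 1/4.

Sₙ = a(1 - rⁿ) / (1 - r)
S_10 = 33(1 - (1/4)^10) / (1 - (1/4))
S_10 = 33(1 - (1/1048576)) / (3/4)
S_10 = 11534325/262144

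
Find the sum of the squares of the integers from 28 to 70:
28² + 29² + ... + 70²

Use ∑_{k=1}^{n} k² = n(n+1)(2n+1)/6, then subtract the first 27 terms.
∑_{k=1}^{70} k² = 70×71×141/6 = 116795
∑_{k=1}^{27} k² = 27×28×55/6 = 6930
∑_{k=28}^{70} k² = 116795 - 6930 = 109865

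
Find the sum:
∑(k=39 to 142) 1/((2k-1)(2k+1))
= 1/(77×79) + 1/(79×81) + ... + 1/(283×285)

Partial fractions: 1/((2k-1)(2k+1)) = (1/2)[1/(2k-1) - 1/(2k+1)]
The series telescopes:
= (1/2)[1/77 - 1/285]
= 104/21945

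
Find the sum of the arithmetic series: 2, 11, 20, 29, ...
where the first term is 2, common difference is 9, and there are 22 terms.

Sₙ = n/2 × (first + last)
Last term = a + (n-1)d = 2 + (22-1)×9 = 191
S_22 = 22/2 × (2 + 191)
S_22 = 22/2 × 193 = 2123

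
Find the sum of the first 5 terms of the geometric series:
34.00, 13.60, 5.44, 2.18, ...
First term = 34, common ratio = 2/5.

Sₙ = a(1 - rⁿ) / (1 - r)
S_5 = 34(1 - (2/5)^5) / (1 - (2/5))
S_5 = 34(1 - (32/3125)) / (3/5)
S_5 = 35054/625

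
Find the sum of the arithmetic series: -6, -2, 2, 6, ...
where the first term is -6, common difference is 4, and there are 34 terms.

Sₙ = n/2 × (first + last)
Last term = a + (n-1)d = -6 + (34-1)×4 = 126
S_34 = 34/2 × (-6 + 126)
S_34 = 34/2 × 120 = 2040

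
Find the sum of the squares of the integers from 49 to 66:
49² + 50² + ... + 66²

Use ∑_{k=1}^{n} k² = n(n+1)(2n+1)/6, then subtract the first 48 terms.
∑_{k=1}^{66} k² = 66×67×133/6 = 98021
∑_{k=1}^{48} k² = 48×49×97/6 = 38024
∑_{k=49}^{66} k² = 98021 - 38024 = 59997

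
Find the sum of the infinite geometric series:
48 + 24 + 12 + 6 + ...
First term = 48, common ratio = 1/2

For |r| < 1, S = a / (1 - r)
S = 48 / (1 - (1/2))
S = 48 / (1/2)
S = 96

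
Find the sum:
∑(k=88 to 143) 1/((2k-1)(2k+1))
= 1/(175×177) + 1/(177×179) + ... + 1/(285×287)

Partial fractions: 1/((2k-1)(2k+1)) = (1/2)[1/(2k-1) - 1/(2k+1)]
The series telescopes:
= (1/2)[1/175 - 1/287]
= 8/7175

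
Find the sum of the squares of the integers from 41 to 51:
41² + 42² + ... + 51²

Use ∑_{k=1}^{n} k² = n(n+1)(2n+1)/6, then subtract the first 40 terms.
∑_{k=1}^{51} k² = 51×52×103/6 = 45526
∑_{k=1}^{40} k² = 40×41×81/6 = 22140
∑_{k=41}^{51} k² = 45526 - 22140 = 23386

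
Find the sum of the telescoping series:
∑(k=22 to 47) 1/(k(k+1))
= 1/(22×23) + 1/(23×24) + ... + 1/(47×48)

Partial fractions: 1/(k(k+1)) = 1/k - 1/(k+1)
The series telescopes:
= (1/22 - 1/23) + (1/23 - 1/24) + ... + (1/47 - 1/48)
= 1/22 - 1/48
= 13/528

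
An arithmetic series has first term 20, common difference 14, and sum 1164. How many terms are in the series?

Using S = n/2 × [2a + (n-1)d]
1164 = n/2 × [2(20) + (n-1)(14)]
1164 = n/2 × [40 + 14n - 14]
2328 = n × [26 + 14n]
14n² + (26)n - 2328 = 0
Discriminant: Δ = (26)² - 4(14)(-2328) = 676 + 130368 = 131044
√Δ = 362
n = [-(26) + √Δ] / (2·14) = (-26 + 362) / 28 = 336 / 28 = 12
(The negative root is discarded since n must be a positive integer.)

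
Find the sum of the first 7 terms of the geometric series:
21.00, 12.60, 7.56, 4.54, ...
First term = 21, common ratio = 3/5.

Sₙ = a(1 - rⁿ) / (1 - r)
S_7 = 21(1 - (3/5)^7) / (1 - (3/5))
S_7 = 21(1 - (2187/78125)) / (2/5)
S_7 = 797349/15625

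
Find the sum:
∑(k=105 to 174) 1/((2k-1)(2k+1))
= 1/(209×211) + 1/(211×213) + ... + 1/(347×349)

Partial fractions: 1/((2k-1)(2k+1)) = (1/2)[1/(2k-1) - 1/(2k+1)]
The series telescopes:
= (1/2)[1/209 - 1/349]
= 70/72941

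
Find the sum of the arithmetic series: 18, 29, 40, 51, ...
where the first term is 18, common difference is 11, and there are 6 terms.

Sₙ = n/2 × (first + last)
Last term = a + (n-1)d = 18 + (6-1)×11 = 73
S_6 = 6/2 × (18 + 73)
S_6 = 6/2 × 91 = 273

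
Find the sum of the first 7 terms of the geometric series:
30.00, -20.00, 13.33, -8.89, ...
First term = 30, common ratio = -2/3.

Sₙ = a(1 - rⁿ) / (1 - r)
S_7 = 30(1 - (-2/3)^7) / (1 - (-2/3))
S_7 = 30(1 - (-128/2187)) / (5/3)
S_7 = 4630/243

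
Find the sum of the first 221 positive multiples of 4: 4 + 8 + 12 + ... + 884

Factor out 4: = 4(1 + 2 + ... + 221) = 4 × n(n+1)/2
= 4 × 221×222/2
= 4 × 24531
= 98124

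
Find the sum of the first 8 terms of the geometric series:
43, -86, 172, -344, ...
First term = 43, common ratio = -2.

Sₙ = a(1 - rⁿ) / (1 - r)
S_8 = 43(1 - (-2)^8) / (1 - (-2))
S_8 = 43(1 - 256) / (3)
S_8 = -3655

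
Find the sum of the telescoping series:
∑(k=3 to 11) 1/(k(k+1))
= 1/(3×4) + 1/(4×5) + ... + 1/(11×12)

Partial fractions: 1/(k(k+1)) = 1/k - 1/(k+1)
The series telescopes:
= (1/3 - 1/4) + (1/4 - 1/5) + ... + (1/11 - 1/12)
= 1/3 - 1/12
= 1/4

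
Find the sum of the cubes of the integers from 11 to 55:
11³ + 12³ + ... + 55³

Use ∑_{k=1}^{n} k³ = [n(n+1)/2]², then subtract the first 10 terms.
∑_{k=1}^{55} k³ = [55×56/2]² = 1540² = 2371600
∑_{k=1}^{10} k³ = [10×11/2]² = 55² = 3025
∑_{k=11}^{55} k³ = 2371600 - 3025 = 2368575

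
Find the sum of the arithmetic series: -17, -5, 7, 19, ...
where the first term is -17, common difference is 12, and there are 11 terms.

Sₙ = n/2 × (first + last)
Last term = a + (n-1)d = -17 + (11-1)×12 = 103
S_11 = 11/2 × (-17 + 103)
S_11 = 11/2 × 86 = 473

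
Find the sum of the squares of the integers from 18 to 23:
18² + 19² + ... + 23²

Use ∑_{k=1}^{n} k² = n(n+1)(2n+1)/6, then subtract the first 17 terms.
∑_{k=1}^{23} k² = 23×24×47/6 = 4324
∑_{k=1}^{17} k² = 17×18×35/6 = 1785
∑_{k=18}^{23} k² = 4324 - 1785 = 2539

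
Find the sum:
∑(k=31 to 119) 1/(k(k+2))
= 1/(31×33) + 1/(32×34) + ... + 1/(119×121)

Partial fractions: 1/(k(k+2)) = (1/2)[1/k - 1/(k+2)]
Telescoping leaves the first two and last two terms:
= (1/2)[1/31 + 1/32 - 1/120 - 1/121]
= 84461/3600960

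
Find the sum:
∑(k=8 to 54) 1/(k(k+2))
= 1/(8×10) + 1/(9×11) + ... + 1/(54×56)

Partial fractions: 1/(k(k+2)) = (1/2)[1/k - 1/(k+2)]
Telescoping leaves the first two and last two terms:
= (1/2)[1/8 + 1/9 - 1/55 - 1/56]
= 2773/27720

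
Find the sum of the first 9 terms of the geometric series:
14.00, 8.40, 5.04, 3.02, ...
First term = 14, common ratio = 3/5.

Sₙ = a(1 - rⁿ) / (1 - r)
S_9 = 14(1 - (3/5)^9) / (1 - (3/5))
S_9 = 14(1 - (19683/1953125)) / (2/5)
S_9 = 13534094/390625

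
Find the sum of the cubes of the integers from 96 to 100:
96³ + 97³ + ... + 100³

Use ∑_{k=1}^{n} k³ = [n(n+1)/2]², then subtract the first 95 terms.
∑_{k=1}^{100} k³ = [100×101/2]² = 5050² = 25502500
∑_{k=1}^{95} k³ = [95×96/2]² = 4560² = 20793600
∑_{k=96}^{100} k³ = 25502500 - 20793600 = 4708900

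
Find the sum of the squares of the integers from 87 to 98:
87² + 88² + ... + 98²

Use ∑_{k=1}^{n} k² = n(n+1)(2n+1)/6, then subtract the first 86 terms.
∑_{k=1}^{98} k² = 98×99×197/6 = 318549
∑_{k=1}^{86} k² = 86×87×173/6 = 215731
∑_{k=87}^{98} k² = 318549 - 215731 = 102818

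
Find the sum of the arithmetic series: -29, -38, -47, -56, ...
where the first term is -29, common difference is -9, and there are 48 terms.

Sₙ = n/2 × (first + last)
Last term = a + (n-1)d = -29 + (48-1)×(-9) = -452
S_48 = 48/2 × (-29 + (-452))
S_48 = 48/2 × (-481) = -11544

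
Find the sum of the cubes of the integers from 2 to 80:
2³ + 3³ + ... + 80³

Use ∑_{k=1}^{n} k³ = [n(n+1)/2]², then subtract the first 1 terms.
∑_{k=1}^{80} k³ = [80×81/2]² = 3240² = 10497600
∑_{k=1}^{1} k³ = [1×2/2]² = 1² = 1
∑_{k=2}^{80} k³ = 10497600 - 1 = 10497599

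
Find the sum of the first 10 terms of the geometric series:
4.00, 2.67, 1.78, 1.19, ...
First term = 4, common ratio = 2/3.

Sₙ = a(1 - rⁿ) / (1 - r)
S_10 = 4(1 - (2/3)^10) / (1 - (2/3))
S_10 = 4(1 - (1024/59049)) / (1/3)
S_10 = 232100/19683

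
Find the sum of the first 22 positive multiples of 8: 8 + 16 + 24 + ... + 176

Factor out 8: = 8(1 + 2 + ... + 22) = 8 × n(n+1)/2
= 8 × 22×23/2
= 8 × 253
= 2024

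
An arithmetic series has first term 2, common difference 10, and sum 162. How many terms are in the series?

Using S = n/2 × [2a + (n-1)d]
162 = n/2 × [2(2) + (n-1)(10)]
162 = n/2 × [4 + 10n - 10]
324 = n × [-6 + 10n]
10n² + (-6)n - 324 = 0
Discriminant: Δ = (-6)² - 4(10)(-324) = 36 + 12960 = 12996
√Δ = 114
n = [-(-6) + √Δ] / (2·10) = (6 + 114) / 20 = 120 / 20 = 6
(The negative root is discarded since n must be a positive integer.)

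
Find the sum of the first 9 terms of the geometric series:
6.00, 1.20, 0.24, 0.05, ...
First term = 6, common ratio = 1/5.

Sₙ = a(1 - rⁿ) / (1 - r)
S_9 = 6(1 - (1/5)^9) / (1 - (1/5))
S_9 = 6(1 - (1/1953125)) / (4/5)
S_9 = 2929686/390625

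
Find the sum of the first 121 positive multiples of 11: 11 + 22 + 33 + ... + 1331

Factor out 11: = 11(1 + 2 + ... + 121) = 11 × n(n+1)/2
= 11 × 121×122/2
= 11 × 7381
= 81191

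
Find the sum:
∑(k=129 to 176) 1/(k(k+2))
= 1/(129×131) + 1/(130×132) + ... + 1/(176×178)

Partial fractions: 1/(k(k+2)) = (1/2)[1/k - 1/(k+2)]
Telescoping leaves the first two and last two terms:
= (1/2)[1/129 + 1/130 - 1/177 - 1/178]
= 91946/44029635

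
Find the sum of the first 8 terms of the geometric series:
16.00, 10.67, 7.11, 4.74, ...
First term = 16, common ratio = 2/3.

Sₙ = a(1 - rⁿ) / (1 - r)
S_8 = 16(1 - (2/3)^8) / (1 - (2/3))
S_8 = 16(1 - (256/6561)) / (1/3)
S_8 = 100880/2187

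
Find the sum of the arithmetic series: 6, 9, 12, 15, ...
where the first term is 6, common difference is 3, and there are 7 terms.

Sₙ = n/2 × (first + last)
Last term = a + (n-1)d = 6 + (7-1)×3 = 24
S_7 = 7/2 × (6 + 24)
S_7 = 7/2 × 30 = 105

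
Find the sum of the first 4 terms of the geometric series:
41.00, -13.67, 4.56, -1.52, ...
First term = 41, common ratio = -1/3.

Sₙ = a(1 - rⁿ) / (1 - r)
S_4 = 41(1 - (-1/3)^4) / (1 - (-1/3))
S_4 = 41(1 - (1/81)) / (4/3)
S_4 = 820/27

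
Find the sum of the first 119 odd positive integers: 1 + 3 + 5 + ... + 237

Sum of first n odd numbers = n²
= 119²
= 14161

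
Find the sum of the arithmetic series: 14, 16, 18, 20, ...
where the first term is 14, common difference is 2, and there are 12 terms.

Sₙ = n/2 × (first + last)
Last term = a + (n-1)d = 14 + (12-1)×2 = 36
S_12 = 12/2 × (14 + 36)
S_12 = 12/2 × 50 = 300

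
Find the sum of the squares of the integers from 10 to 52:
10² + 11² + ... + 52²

Use ∑_{k=1}^{n} k² = n(n+1)(2n+1)/6, then subtract the first 9 terms.
∑_{k=1}^{52} k² = 52×53×105/6 = 48230
∑_{k=1}^{9} k² = 9×10×19/6 = 285
∑_{k=10}^{52} k² = 48230 - 285 = 47945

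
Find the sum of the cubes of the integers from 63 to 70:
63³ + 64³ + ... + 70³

Use ∑_{k=1}^{n} k³ = [n(n+1)/2]², then subtract the first 62 terms.
∑_{k=1}^{70} k³ = [70×71/2]² = 2485² = 6175225
∑_{k=1}^{62} k³ = [62×63/2]² = 1953² = 3814209
∑_{k=63}^{70} k³ = 6175225 - 3814209 = 2361016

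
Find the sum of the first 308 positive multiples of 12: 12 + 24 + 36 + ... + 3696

Factor out 12: = 12(1 + 2 + ... + 308) = 12 × n(n+1)/2
= 12 × 308×309/2
= 12 × 47586
= 571032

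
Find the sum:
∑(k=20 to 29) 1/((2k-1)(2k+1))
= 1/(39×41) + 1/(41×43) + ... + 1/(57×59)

Partial fractions: 1/((2k-1)(2k+1)) = (1/2)[1/(2k-1) - 1/(2k+1)]
The series telescopes:
= (1/2)[1/39 - 1/59]
= 10/2301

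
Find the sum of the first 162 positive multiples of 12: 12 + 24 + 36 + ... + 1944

Factor out 12: = 12(1 + 2 + ... + 162) = 12 × n(n+1)/2
= 12 × 162×163/2
= 12 × 13203
= 158436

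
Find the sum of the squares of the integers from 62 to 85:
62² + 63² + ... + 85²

Use ∑_{k=1}^{n} k² = n(n+1)(2n+1)/6, then subtract the first 61 terms.
∑_{k=1}^{85} k² = 85×86×171/6 = 208335
∑_{k=1}^{61} k² = 61×62×123/6 = 77531
∑_{k=62}^{85} k² = 208335 - 77531 = 130804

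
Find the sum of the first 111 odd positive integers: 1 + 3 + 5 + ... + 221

Sum of first n odd numbers = n²
= 111²
= 12321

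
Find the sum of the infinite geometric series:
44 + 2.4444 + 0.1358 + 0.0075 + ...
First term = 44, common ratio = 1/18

For |r| < 1, S = a / (1 - r)
S = 44 / (1 - (1/18))
S = 44 / (17/18)
S = 792/17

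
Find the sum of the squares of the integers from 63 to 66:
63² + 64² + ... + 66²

Use ∑_{k=1}^{n} k² = n(n+1)(2n+1)/6, then subtract the first 62 terms.
∑_{k=1}^{66} k² = 66×67×133/6 = 98021
∑_{k=1}^{62} k² = 62×63×125/6 = 81375
∑_{k=63}^{66} k² = 98021 - 81375 = 16646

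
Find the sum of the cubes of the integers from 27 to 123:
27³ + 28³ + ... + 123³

Use ∑_{k=1}^{n} k³ = [n(n+1)/2]², then subtract the first 26 terms.
∑_{k=1}^{123} k³ = [123×124/2]² = 7626² = 58155876
∑_{k=1}^{26} k³ = [26×27/2]² = 351² = 123201
∑_{k=27}^{123} k³ = 58155876 - 123201 = 58032675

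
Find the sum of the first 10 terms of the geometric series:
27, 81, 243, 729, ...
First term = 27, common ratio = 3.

Sₙ = a(1 - rⁿ) / (1 - r)
S_10 = 27(1 - 3^10) / (1 - 3)
S_10 = 27(1 - 59049) / (-2)
S_10 = 797148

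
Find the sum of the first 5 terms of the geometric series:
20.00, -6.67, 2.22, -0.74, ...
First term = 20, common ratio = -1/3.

Sₙ = a(1 - rⁿ) / (1 - r)
S_5 = 20(1 - (-1/3)^5) / (1 - (-1/3))
S_5 = 20(1 - (-1/243)) / (4/3)
S_5 = 1220/81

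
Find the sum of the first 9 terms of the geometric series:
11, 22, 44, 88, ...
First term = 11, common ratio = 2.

Sₙ = a(1 - rⁿ) / (1 - r)
S_9 = 11(1 - 2^9) / (1 - 2)
S_9 = 11(1 - 512) / (-1)
S_9 = 5621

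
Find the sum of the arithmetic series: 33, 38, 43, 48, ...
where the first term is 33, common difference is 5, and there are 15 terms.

Sₙ = n/2 × (first + last)
Last term = a + (n-1)d = 33 + (15-1)×5 = 103
S_15 = 15/2 × (33 + 103)
S_15 = 15/2 × 136 = 1020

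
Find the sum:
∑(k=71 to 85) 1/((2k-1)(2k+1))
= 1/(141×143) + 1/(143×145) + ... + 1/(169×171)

Partial fractions: 1/((2k-1)(2k+1)) = (1/2)[1/(2k-1) - 1/(2k+1)]
The series telescopes:
= (1/2)[1/141 - 1/171]
= 5/8037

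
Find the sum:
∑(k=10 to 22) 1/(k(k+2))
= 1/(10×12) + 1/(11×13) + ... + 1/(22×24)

Partial fractions: 1/(k(k+2)) = (1/2)[1/k - 1/(k+2)]
Telescoping leaves the first two and last two terms:
= (1/2)[1/10 + 1/11 - 1/23 - 1/24]
= 3211/60720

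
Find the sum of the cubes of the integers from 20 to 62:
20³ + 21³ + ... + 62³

Use ∑_{k=1}^{n} k³ = [n(n+1)/2]², then subtract the first 19 terms.
∑_{k=1}^{62} k³ = [62×63/2]² = 1953² = 3814209
∑_{k=1}^{19} k³ = [19×20/2]² = 190² = 36100
∑_{k=20}^{62} k³ = 3814209 - 36100 = 3778109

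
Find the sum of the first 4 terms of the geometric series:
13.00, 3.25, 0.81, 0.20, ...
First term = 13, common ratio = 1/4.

Sₙ = a(1 - rⁿ) / (1 - r)
S_4 = 13(1 - (1/4)^4) / (1 - (1/4))
S_4 = 13(1 - (1/256)) / (3/4)
S_4 = 1105/64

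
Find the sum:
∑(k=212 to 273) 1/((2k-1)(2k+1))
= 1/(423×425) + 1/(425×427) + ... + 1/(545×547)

Partial fractions: 1/((2k-1)(2k+1)) = (1/2)[1/(2k-1) - 1/(2k+1)]
The series telescopes:
= (1/2)[1/423 - 1/547]
= 62/231381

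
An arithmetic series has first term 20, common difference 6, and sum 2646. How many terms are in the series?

Using S = n/2 × [2a + (n-1)d]
2646 = n/2 × [2(20) + (n-1)(6)]
2646 = n/2 × [40 + 6n - 6]
5292 = n × [34 + 6n]
6n² + (34)n - 5292 = 0
Discriminant: Δ = (34)² - 4(6)(-5292) = 1156 + 127008 = 128164
√Δ = 358
n = [-(34) + √Δ] / (2·6) = (-34 + 358) / 12 = 324 / 12 = 27
(The negative root is discarded since n must be a positive integer.)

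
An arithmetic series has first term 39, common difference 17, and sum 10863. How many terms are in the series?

Using S = n/2 × [2a + (n-1)d]
10863 = n/2 × [2(39) + (n-1)(17)]
10863 = n/2 × [78 + 17n - 17]
21726 = n × [61 + 17n]
17n² + (61)n - 21726 = 0
Discriminant: Δ = (61)² - 4(17)(-21726) = 3721 + 1477368 = 1481089
√Δ = 1217
n = [-(61) + √Δ] / (2·17) = (-61 + 1217) / 34 = 1156 / 34 = 34
(The negative root is discarded since n must be a positive integer.)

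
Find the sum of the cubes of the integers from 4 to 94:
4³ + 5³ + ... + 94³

Use ∑_{k=1}^{n} k³ = [n(n+1)/2]², then subtract the first 3 terms.
∑_{k=1}^{94} k³ = [94×95/2]² = 4465² = 19936225
∑_{k=1}^{3} k³ = [3×4/2]² = 6² = 36
∑_{k=4}^{94} k³ = 19936225 - 36 = 19936189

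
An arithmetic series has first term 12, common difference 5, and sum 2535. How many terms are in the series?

Using S = n/2 × [2a + (n-1)d]
2535 = n/2 × [2(12) + (n-1)(5)]
2535 = n/2 × [24 + 5n - 5]
5070 = n × [19 + 5n]
5n² + (19)n - 5070 = 0
Discriminant: Δ = (19)² - 4(5)(-5070) = 361 + 101400 = 101761
√Δ = 319
n = [-(19) + √Δ] / (2·5) = (-19 + 319) / 10 = 300 / 10 = 30
(The negative root is discarded since n must be a positive integer.)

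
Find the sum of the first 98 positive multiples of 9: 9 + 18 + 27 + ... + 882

Factor out 9: = 9(1 + 2 + ... + 98) = 9 × n(n+1)/2
= 9 × 98×99/2
= 9 × 4851
= 43659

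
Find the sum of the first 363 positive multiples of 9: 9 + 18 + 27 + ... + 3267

Factor out 9: = 9(1 + 2 + ... + 363) = 9 × n(n+1)/2
= 9 × 363×364/2
= 9 × 66066
= 594594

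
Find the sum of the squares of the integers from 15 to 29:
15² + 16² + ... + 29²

Use ∑_{k=1}^{n} k² = n(n+1)(2n+1)/6, then subtract the first 14 terms.
∑_{k=1}^{29} k² = 29×30×59/6 = 8555
∑_{k=1}^{14} k² = 14×15×29/6 = 1015
∑_{k=15}^{29} k² = 8555 - 1015 = 7540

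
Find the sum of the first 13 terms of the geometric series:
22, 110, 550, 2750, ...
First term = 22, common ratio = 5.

Sₙ = a(1 - rⁿ) / (1 - r)
S_13 = 22(1 - 5^13) / (1 - 5)
S_13 = 22(1 - 1220703125) / (-4)
S_13 = 6713867182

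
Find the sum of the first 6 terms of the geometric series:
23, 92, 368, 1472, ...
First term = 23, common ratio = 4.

Sₙ = a(1 - rⁿ) / (1 - r)
S_6 = 23(1 - 4^6) / (1 - 4)
S_6 = 23(1 - 4096) / (-3)
S_6 = 31395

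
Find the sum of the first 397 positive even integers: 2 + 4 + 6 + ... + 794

Sum of first n even numbers = n(n+1)
= 397×398
= 158006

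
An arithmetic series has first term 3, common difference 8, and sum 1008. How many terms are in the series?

Using S = n/2 × [2a + (n-1)d]
1008 = n/2 × [2(3) + (n-1)(8)]
1008 = n/2 × [6 + 8n - 8]
2016 = n × [-2 + 8n]
8n² + (-2)n - 2016 = 0
Discriminant: Δ = (-2)² - 4(8)(-2016) = 4 + 64512 = 64516
√Δ = 254
n = [-(-2) + √Δ] / (2·8) = (2 + 254) / 16 = 256 / 16 = 16
(The negative root is discarded since n must be a positive integer.)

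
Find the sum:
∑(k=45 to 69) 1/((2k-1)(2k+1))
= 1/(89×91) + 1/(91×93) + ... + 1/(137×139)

Partial fractions: 1/((2k-1)(2k+1)) = (1/2)[1/(2k-1) - 1/(2k+1)]
The series telescopes:
= (1/2)[1/89 - 1/139]
= 25/12371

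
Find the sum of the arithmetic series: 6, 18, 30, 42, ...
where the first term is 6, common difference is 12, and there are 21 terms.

Sₙ = n/2 × (first + last)
Last term = a + (n-1)d = 6 + (21-1)×12 = 246
S_21 = 21/2 × (6 + 246)
S_21 = 21/2 × 252 = 2646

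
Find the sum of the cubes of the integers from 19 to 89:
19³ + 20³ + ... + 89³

Use ∑_{k=1}^{n} k³ = [n(n+1)/2]², then subtract the first 18 terms.
∑_{k=1}^{89} k³ = [89×90/2]² = 4005² = 16040025
∑_{k=1}^{18} k³ = [18×19/2]² = 171² = 29241
∑_{k=19}^{89} k³ = 16040025 - 29241 = 16010784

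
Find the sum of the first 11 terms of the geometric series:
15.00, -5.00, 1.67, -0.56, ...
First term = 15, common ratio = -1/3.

Sₙ = a(1 - rⁿ) / (1 - r)
S_11 = 15(1 - (-1/3)^11) / (1 - (-1/3))
S_11 = 15(1 - (-1/177147)) / (4/3)
S_11 = 221435/19683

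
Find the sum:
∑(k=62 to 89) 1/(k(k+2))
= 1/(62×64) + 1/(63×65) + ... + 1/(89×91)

Partial fractions: 1/(k(k+2)) = (1/2)[1/k - 1/(k+2)]
Telescoping leaves the first two and last two terms:
= (1/2)[1/62 + 1/63 - 1/90 - 1/91]
= 419/84630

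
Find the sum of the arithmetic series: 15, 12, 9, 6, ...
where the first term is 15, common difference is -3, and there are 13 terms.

Sₙ = n/2 × (first + last)
Last term = a + (n-1)d = 15 + (13-1)×(-3) = -21
S_13 = 13/2 × (15 + (-21))
S_13 = 13/2 × (-6) = -39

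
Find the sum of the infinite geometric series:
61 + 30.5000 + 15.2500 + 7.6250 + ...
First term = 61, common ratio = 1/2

For |r| < 1, S = a / (1 - r)
S = 61 / (1 - (1/2))
S = 61 / (1/2)
S = 122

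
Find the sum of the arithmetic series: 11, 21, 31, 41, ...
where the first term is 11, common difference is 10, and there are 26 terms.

Sₙ = n/2 × (first + last)
Last term = a + (n-1)d = 11 + (26-1)×10 = 261
S_26 = 26/2 × (11 + 261)
S_26 = 26/2 × 272 = 3536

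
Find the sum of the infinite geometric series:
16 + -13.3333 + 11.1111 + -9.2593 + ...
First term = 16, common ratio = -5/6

For |r| < 1, S = a / (1 - r)
S = 16 / (1 - (-5/6))
S = 16 / (11/6)
S = 96/11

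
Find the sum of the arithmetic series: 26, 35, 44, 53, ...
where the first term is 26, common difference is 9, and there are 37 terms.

Sₙ = n/2 × (first + last)
Last term = a + (n-1)d = 26 + (37-1)×9 = 350
S_37 = 37/2 × (26 + 350)
S_37 = 37/2 × 376 = 6956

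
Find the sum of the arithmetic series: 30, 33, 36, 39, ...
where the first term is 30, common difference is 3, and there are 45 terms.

Sₙ = n/2 × (first + last)
Last term = a + (n-1)d = 30 + (45-1)×3 = 162
S_45 = 45/2 × (30 + 162)
S_45 = 45/2 × 192 = 4320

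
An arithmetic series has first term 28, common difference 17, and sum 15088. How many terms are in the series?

Using S = n/2 × [2a + (n-1)d]
15088 = n/2 × [2(28) + (n-1)(17)]
15088 = n/2 × [56 + 17n - 17]
30176 = n × [39 + 17n]
17n² + (39)n - 30176 = 0
Discriminant: Δ = (39)² - 4(17)(-30176) = 1521 + 2051968 = 2053489
√Δ = 1433
n = [-(39) + √Δ] / (2·17) = (-39 + 1433) / 34 = 1394 / 34 = 41
(The negative root is discarded since n must be a positive integer.)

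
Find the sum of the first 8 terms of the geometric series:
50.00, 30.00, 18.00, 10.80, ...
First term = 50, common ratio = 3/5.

Sₙ = a(1 - rⁿ) / (1 - r)
S_8 = 50(1 - (3/5)^8) / (1 - (3/5))
S_8 = 50(1 - (6561/390625)) / (2/5)
S_8 = 384064/3125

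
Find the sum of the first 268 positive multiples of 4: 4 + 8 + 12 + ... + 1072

Factor out 4: = 4(1 + 2 + ... + 268) = 4 × n(n+1)/2
= 4 × 268×269/2
= 4 × 36046
= 144184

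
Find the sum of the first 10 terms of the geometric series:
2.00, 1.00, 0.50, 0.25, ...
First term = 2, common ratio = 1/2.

Sₙ = a(1 - rⁿ) / (1 - r)
S_10 = 2(1 - (1/2)^10) / (1 - (1/2))
S_10 = 2(1 - (1/1024)) / (1/2)
S_10 = 1023/256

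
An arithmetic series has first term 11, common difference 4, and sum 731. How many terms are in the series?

Using S = n/2 × [2a + (n-1)d]
731 = n/2 × [2(11) + (n-1)(4)]
731 = n/2 × [22 + 4n - 4]
1462 = n × [18 + 4n]
4n² + (18)n - 1462 = 0
Discriminant: Δ = (18)² - 4(4)(-1462) = 324 + 23392 = 23716
√Δ = 154
n = [-(18) + √Δ] / (2·4) = (-18 + 154) / 8 = 136 / 8 = 17
(The negative root is discarded since n must be a positive integer.)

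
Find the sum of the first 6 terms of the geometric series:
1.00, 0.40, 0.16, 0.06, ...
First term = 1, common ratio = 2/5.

Sₙ = a(1 - rⁿ) / (1 - r)
S_6 = 1(1 - (2/5)^6) / (1 - (2/5))
S_6 = 1(1 - (64/15625)) / (3/5)
S_6 = 5187/3125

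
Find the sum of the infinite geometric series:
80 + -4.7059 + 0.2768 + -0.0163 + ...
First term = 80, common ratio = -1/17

For |r| < 1, S = a / (1 - r)
S = 80 / (1 - (-1/17))
S = 80 / (18/17)
S = 680/9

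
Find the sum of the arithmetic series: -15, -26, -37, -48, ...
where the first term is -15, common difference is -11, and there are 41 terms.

Sₙ = n/2 × (first + last)
Last term = a + (n-1)d = -15 + (41-1)×(-11) = -455
S_41 = 41/2 × (-15 + (-455))
S_41 = 41/2 × (-470) = -9635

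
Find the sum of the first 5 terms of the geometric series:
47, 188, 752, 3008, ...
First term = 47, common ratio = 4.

Sₙ = a(1 - rⁿ) / (1 - r)
S_5 = 47(1 - 4^5) / (1 - 4)
S_5 = 47(1 - 1024) / (-3)
S_5 = 16027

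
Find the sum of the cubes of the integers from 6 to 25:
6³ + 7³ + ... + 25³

Use ∑_{k=1}^{n} k³ = [n(n+1)/2]², then subtract the first 5 terms.
∑_{k=1}^{25} k³ = [25×26/2]² = 325² = 105625
∑_{k=1}^{5} k³ = [5×6/2]² = 15² = 225
∑_{k=6}^{25} k³ = 105625 - 225 = 105400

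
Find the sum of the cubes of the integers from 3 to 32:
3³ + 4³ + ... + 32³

Use ∑_{k=1}^{n} k³ = [n(n+1)/2]², then subtract the first 2 terms.
∑_{k=1}^{32} k³ = [32×33/2]² = 528² = 278784
∑_{k=1}^{2} k³ = [2×3/2]² = 3² = 9
∑_{k=3}^{32} k³ = 278784 - 9 = 278775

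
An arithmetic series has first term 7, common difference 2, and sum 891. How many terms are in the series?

Using S = n/2 × [2a + (n-1)d]
891 = n/2 × [2(7) + (n-1)(2)]
891 = n/2 × [14 + 2n - 2]
1782 = n × [12 + 2n]
2n² + (12)n - 1782 = 0
Discriminant: Δ = (12)² - 4(2)(-1782) = 144 + 14256 = 14400
√Δ = 120
n = [-(12) + √Δ] / (2·2) = (-12 + 120) / 4 = 108 / 4 = 27
(The negative root is discarded since n must be a positive integer.)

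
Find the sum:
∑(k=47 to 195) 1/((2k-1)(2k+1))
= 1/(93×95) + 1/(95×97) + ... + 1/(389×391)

Partial fractions: 1/((2k-1)(2k+1)) = (1/2)[1/(2k-1) - 1/(2k+1)]
The series telescopes:
= (1/2)[1/93 - 1/391]
= 149/36363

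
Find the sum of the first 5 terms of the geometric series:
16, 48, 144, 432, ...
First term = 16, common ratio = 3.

Sₙ = a(1 - rⁿ) / (1 - r)
S_5 = 16(1 - 3^5) / (1 - 3)
S_5 = 16(1 - 243) / (-2)
S_5 = 1936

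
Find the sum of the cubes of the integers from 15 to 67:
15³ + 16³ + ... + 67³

Use ∑_{k=1}^{n} k³ = [n(n+1)/2]², then subtract the first 14 terms.
∑_{k=1}^{67} k³ = [67×68/2]² = 2278² = 5189284
∑_{k=1}^{14} k³ = [14×15/2]² = 105² = 11025
∑_{k=15}^{67} k³ = 5189284 - 11025 = 5178259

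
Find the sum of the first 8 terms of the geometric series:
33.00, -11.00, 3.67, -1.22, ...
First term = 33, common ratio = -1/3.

Sₙ = a(1 - rⁿ) / (1 - r)
S_8 = 33(1 - (-1/3)^8) / (1 - (-1/3))
S_8 = 33(1 - (1/6561)) / (4/3)
S_8 = 18040/729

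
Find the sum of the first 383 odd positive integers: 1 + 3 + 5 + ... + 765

Sum of first n odd numbers = n²
= 383²
= 146689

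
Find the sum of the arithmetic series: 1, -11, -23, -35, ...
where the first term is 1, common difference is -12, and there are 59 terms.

Sₙ = n/2 × (first + last)
Last term = a + (n-1)d = 1 + (59-1)×(-12) = -695
S_59 = 59/2 × (1 + (-695))
S_59 = 59/2 × (-694) = -20473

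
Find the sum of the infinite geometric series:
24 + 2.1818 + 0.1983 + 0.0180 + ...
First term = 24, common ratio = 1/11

For |r| < 1, S = a / (1 - r)
S = 24 / (1 - (1/11))
S = 24 / (10/11)
S = 132/5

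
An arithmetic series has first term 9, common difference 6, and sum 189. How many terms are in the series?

Using S = n/2 × [2a + (n-1)d]
189 = n/2 × [2(9) + (n-1)(6)]
189 = n/2 × [18 + 6n - 6]
378 = n × [12 + 6n]
6n² + (12)n - 378 = 0
Discriminant: Δ = (12)² - 4(6)(-378) = 144 + 9072 = 9216
√Δ = 96
n = [-(12) + √Δ] / (2·6) = (-12 + 96) / 12 = 84 / 12 = 7
(The negative root is discarded since n must be a positive integer.)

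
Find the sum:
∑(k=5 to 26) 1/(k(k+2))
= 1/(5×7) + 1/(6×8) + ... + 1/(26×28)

Partial fractions: 1/(k(k+2)) = (1/2)[1/k - 1/(k+2)]
Telescoping leaves the first two and last two terms:
= (1/2)[1/5 + 1/6 - 1/27 - 1/28]
= 1111/7560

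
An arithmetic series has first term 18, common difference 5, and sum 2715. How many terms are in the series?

Using S = n/2 × [2a + (n-1)d]
2715 = n/2 × [2(18) + (n-1)(5)]
2715 = n/2 × [36 + 5n - 5]
5430 = n × [31 + 5n]
5n² + (31)n - 5430 = 0
Discriminant: Δ = (31)² - 4(5)(-5430) = 961 + 108600 = 109561
√Δ = 331
n = [-(31) + √Δ] / (2·5) = (-31 + 331) / 10 = 300 / 10 = 30
(The negative root is discarded since n must be a positive integer.)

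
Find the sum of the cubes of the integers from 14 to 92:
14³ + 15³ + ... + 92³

Use ∑_{k=1}^{n} k³ = [n(n+1)/2]², then subtract the first 13 terms.
∑_{k=1}^{92} k³ = [92×93/2]² = 4278² = 18301284
∑_{k=1}^{13} k³ = [13×14/2]² = 91² = 8281
∑_{k=14}^{92} k³ = 18301284 - 8281 = 18293003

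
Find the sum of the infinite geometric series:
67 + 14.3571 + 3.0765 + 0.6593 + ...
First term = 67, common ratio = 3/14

For |r| < 1, S = a / (1 - r)
S = 67 / (1 - (3/14))
S = 67 / (11/14)
S = 938/11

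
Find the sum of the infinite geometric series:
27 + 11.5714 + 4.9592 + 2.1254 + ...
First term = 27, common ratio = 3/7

For |r| < 1, S = a / (1 - r)
S = 27 / (1 - (3/7))
S = 27 / (4/7)
S = 189/4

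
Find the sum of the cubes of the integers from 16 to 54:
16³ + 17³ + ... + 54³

Use ∑_{k=1}^{n} k³ = [n(n+1)/2]², then subtract the first 15 terms.
∑_{k=1}^{54} k³ = [54×55/2]² = 1485² = 2205225
∑_{k=1}^{15} k³ = [15×16/2]² = 120² = 14400
∑_{k=16}^{54} k³ = 2205225 - 14400 = 2190825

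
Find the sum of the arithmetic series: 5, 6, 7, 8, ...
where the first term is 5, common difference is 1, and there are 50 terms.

Sₙ = n/2 × (first + last)
Last term = a + (n-1)d = 5 + (50-1)×1 = 54
S_50 = 50/2 × (5 + 54)
S_50 = 50/2 × 59 = 1475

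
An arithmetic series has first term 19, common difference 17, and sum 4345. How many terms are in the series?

Using S = n/2 × [2a + (n-1)d]
4345 = n/2 × [2(19) + (n-1)(17)]
4345 = n/2 × [38 + 17n - 17]
8690 = n × [21 + 17n]
17n² + (21)n - 8690 = 0
Discriminant: Δ = (21)² - 4(17)(-8690) = 441 + 590920 = 591361
√Δ = 769
n = [-(21) + √Δ] / (2·17) = (-21 + 769) / 34 = 748 / 34 = 22
(The negative root is discarded since n must be a positive integer.)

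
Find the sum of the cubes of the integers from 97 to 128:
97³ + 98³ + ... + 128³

Use ∑_{k=1}^{n} k³ = [n(n+1)/2]², then subtract the first 96 terms.
∑_{k=1}^{128} k³ = [128×129/2]² = 8256² = 68161536
∑_{k=1}^{96} k³ = [96×97/2]² = 4656² = 21678336
∑_{k=97}^{128} k³ = 68161536 - 21678336 = 46483200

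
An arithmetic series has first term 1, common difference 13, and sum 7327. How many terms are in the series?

Using S = n/2 × [2a + (n-1)d]
7327 = n/2 × [2(1) + (n-1)(13)]
7327 = n/2 × [2 + 13n - 13]
14654 = n × [-11 + 13n]
13n² + (-11)n - 14654 = 0
Discriminant: Δ = (-11)² - 4(13)(-14654) = 121 + 762008 = 762129
√Δ = 873
n = [-(-11) + √Δ] / (2·13) = (11 + 873) / 26 = 884 / 26 = 34
(The negative root is discarded since n must be a positive integer.)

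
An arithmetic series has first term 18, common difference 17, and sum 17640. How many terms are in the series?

Using S = n/2 × [2a + (n-1)d]
17640 = n/2 × [2(18) + (n-1)(17)]
17640 = n/2 × [36 + 17n - 17]
35280 = n × [19 + 17n]
17n² + (19)n - 35280 = 0
Discriminant: Δ = (19)² - 4(17)(-35280) = 361 + 2399040 = 2399401
√Δ = 1549
n = [-(19) + √Δ] / (2·17) = (-19 + 1549) / 34 = 1530 / 34 = 45
(The negative root is discarded since n must be a positive integer.)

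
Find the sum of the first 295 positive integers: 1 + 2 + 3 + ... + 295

Formula: ∑k = n(n+1)/2
= 295×296/2
= 87320/2
= 43660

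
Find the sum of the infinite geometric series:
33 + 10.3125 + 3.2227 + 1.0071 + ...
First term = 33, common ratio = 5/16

For |r| < 1, S = a / (1 - r)
S = 33 / (1 - (5/16))
S = 33 / (11/16)
S = 48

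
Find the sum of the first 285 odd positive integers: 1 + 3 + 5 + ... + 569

Sum of first n odd numbers = n²
= 285²
= 81225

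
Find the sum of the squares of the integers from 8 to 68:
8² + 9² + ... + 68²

Use ∑_{k=1}^{n} k² = n(n+1)(2n+1)/6, then subtract the first 7 terms.
∑_{k=1}^{68} k² = 68×69×137/6 = 107134
∑_{k=1}^{7} k² = 7×8×15/6 = 140
∑_{k=8}^{68} k² = 107134 - 140 = 106994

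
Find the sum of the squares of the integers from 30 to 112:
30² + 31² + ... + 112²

Use ∑_{k=1}^{n} k² = n(n+1)(2n+1)/6, then subtract the first 29 terms.
∑_{k=1}^{112} k² = 112×113×225/6 = 474600
∑_{k=1}^{29} k² = 29×30×59/6 = 8555
∑_{k=30}^{112} k² = 474600 - 8555 = 466045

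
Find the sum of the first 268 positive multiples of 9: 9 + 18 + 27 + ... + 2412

Factor out 9: = 9(1 + 2 + ... + 268) = 9 × n(n+1)/2
= 9 × 268×269/2
= 9 × 36046
= 324414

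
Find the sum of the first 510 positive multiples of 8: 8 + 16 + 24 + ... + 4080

Factor out 8: = 8(1 + 2 + ... + 510) = 8 × n(n+1)/2
= 8 × 510×511/2
= 8 × 130305
= 1042440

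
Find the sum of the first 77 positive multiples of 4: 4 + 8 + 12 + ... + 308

Factor out 4: = 4(1 + 2 + ... + 77) = 4 × n(n+1)/2
= 4 × 77×78/2
= 4 × 3003
= 12012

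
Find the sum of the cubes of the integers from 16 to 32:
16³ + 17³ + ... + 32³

Use ∑_{k=1}^{n} k³ = [n(n+1)/2]², then subtract the first 15 terms.
∑_{k=1}^{32} k³ = [32×33/2]² = 528² = 278784
∑_{k=1}^{15} k³ = [15×16/2]² = 120² = 14400
∑_{k=16}^{32} k³ = 278784 - 14400 = 264384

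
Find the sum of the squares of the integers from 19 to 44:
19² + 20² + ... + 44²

Use ∑_{k=1}^{n} k² = n(n+1)(2n+1)/6, then subtract the first 18 terms.
∑_{k=1}^{44} k² = 44×45×89/6 = 29370
∑_{k=1}^{18} k² = 18×19×37/6 = 2109
∑_{k=19}^{44} k² = 29370 - 2109 = 27261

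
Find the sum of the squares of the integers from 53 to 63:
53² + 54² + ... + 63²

Use ∑_{k=1}^{n} k² = n(n+1)(2n+1)/6, then subtract the first 52 terms.
∑_{k=1}^{63} k² = 63×64×127/6 = 85344
∑_{k=1}^{52} k² = 52×53×105/6 = 48230
∑_{k=53}^{63} k² = 85344 - 48230 = 37114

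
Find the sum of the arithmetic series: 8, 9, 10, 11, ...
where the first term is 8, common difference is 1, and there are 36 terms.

Sₙ = n/2 × (first + last)
Last term = a + (n-1)d = 8 + (36-1)×1 = 43
S_36 = 36/2 × (8 + 43)
S_36 = 36/2 × 51 = 918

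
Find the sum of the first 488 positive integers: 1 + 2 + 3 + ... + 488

Formula: ∑k = n(n+1)/2
= 488×489/2
= 238632/2
= 119316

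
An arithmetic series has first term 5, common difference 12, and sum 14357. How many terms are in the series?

Using S = n/2 × [2a + (n-1)d]
14357 = n/2 × [2(5) + (n-1)(12)]
14357 = n/2 × [10 + 12n - 12]
28714 = n × [-2 + 12n]
12n² + (-2)n - 28714 = 0
Discriminant: Δ = (-2)² - 4(12)(-28714) = 4 + 1378272 = 1378276
√Δ = 1174
n = [-(-2) + √Δ] / (2·12) = (2 + 1174) / 24 = 1176 / 24 = 49
(The negative root is discarded since n must be a positive integer.)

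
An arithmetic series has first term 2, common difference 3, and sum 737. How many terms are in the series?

Using S = n/2 × [2a + (n-1)d]
737 = n/2 × [2(2) + (n-1)(3)]
737 = n/2 × [4 + 3n - 3]
1474 = n × [1 + 3n]
3n² + (1)n - 1474 = 0
Discriminant: Δ = (1)² - 4(3)(-1474) = 1 + 17688 = 17689
√Δ = 133
n = [-(1) + √Δ] / (2·3) = (-1 + 133) / 6 = 132 / 6 = 22
(The negative root is discarded since n must be a positive integer.)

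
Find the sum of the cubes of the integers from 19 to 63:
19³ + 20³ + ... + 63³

Use ∑_{k=1}^{n} k³ = [n(n+1)/2]², then subtract the first 18 terms.
∑_{k=1}^{63} k³ = [63×64/2]² = 2016² = 4064256
∑_{k=1}^{18} k³ = [18×19/2]² = 171² = 29241
∑_{k=19}^{63} k³ = 4064256 - 29241 = 4035015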